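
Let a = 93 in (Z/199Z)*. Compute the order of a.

The order of 93 must divide p − 1 = 198 = 2 · 3^2 · 11.
Divisors: 1, 2, 3, 6, 9, 11, 18, 22, 33, 66, 99, 198.
Check each in increasing order: 93^1 ≡ 93;  93^2 ≡ 92;  93^3 ≡ 198;  93^6 ≡ 1.
Smallest exponent giving 1 is 6.

6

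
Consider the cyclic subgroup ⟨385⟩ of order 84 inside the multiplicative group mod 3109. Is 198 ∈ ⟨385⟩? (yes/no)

198 ∈ ⟨385⟩ iff 198^84 ≡ 1 (mod 3109), since |⟨385⟩| = 84.
198^84 mod 3109 = 506.
Since 506 ≠ 1, 198 does not lie in the subgroup.

no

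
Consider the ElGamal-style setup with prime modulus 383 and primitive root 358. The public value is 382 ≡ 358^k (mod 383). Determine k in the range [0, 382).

Baby-step giant-step with m = ceil(sqrt(382)) = 20.
Baby table (358^j mod 383 for j=0..19):
  0:1  1:358  2:242  3:78  4:348  5:109  6:339  7:334
  8:76  9:15  10:8  11:183  12:21  13:241  14:103  15:106
  16:31  17:374  18:225  19:120
Giant step factor: 358^(-20) ≡ 6 (mod 383).
Scan 382·6^i mod 383 for i = 0, 1, …:
  i=0: 382   i=1: 377   i=2: 347   i=3: 167
  i=4: 236   i=5: 267   i=6: 70   i=7: 37
  i=8: 222   i=9: 183
Match at i=9, j=11: k = 9·20 + 11 = 191.

191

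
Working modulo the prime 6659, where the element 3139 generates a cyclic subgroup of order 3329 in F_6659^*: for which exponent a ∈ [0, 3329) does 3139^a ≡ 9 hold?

Baby-step giant-step with m = ceil(sqrt(3329)) = 58.
Baby table (3139^j mod 6659 for j=0..57):
  0:1  1:3139  2:4660  3:4576  4:601  5:2042  6:3880  7:9
  8:1615  9:1986  10:1230  11:5409  12:5060  13:1625  14:81  15:1217
  16:4556  17:4411  18:2068  19:5586  20:1307  21:729  22:4294  23:1050
  24:6404  25:5294  26:3661  27:5104  28:6561  29:5351  30:2791  31:4364
  32:1033  33:6313  34:5982  35:5777  36:1546  37:5142  38:5981  39:2638
  40:3545  41:566  42:5380  43:596  44:6324  45:557  46:3765  47:5269
  48:5094  49:1807  50:5364  51:3644  52:5013  53:590  54:808  55:5892
  56:2945  57:1663
Giant step factor: 3139^(-58) ≡ 3136 (mod 6659).
Scan 9·3136^i mod 6659 for i = 0, 1, …:
  i=0: 9
Match at i=0, j=7: a = 0·58 + 7 = 7.

7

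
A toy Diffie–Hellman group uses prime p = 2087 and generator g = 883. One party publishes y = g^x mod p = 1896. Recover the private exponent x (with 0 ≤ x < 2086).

Baby-step giant-step with m = ceil(sqrt(2086)) = 46.
Baby table (883^j mod 2087 for j=0..45):
  0:1  1:883  2:1238  3:1653  4:786  5:1154  6:526  7:1144
  8:44  9:1286  10:210  11:1774  12:1192  13:688  14:187  15:248
  16:1936  17:235  18:892  19:837  20:273  21:1054  22:1967  23:477
  24:1704  25:1992  26:1682  27:1349  28:1577  29:462  30:981  31:118
  32:1931  33:2081  34:963  35:920  36:517  37:1545  38:1424  39:1018
  40:1484  41:1823  42:632  43:827  44:1878  45:1196
Giant step factor: 883^(-46) ≡ 1225 (mod 2087).
Scan 1896·1225^i mod 2087 for i = 0, 1, …:
  i=0: 1896   i=1: 1856   i=2: 857   i=3: 64
  i=4: 1181   i=5: 434   i=6: 1552   i=7: 2030
  i=8: 1133   i=9: 70     …   i=26: 471
  i=27: 963
Match at i=27, j=34: x = 27·46 + 34 = 1276.

1276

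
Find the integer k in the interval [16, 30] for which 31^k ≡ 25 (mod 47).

16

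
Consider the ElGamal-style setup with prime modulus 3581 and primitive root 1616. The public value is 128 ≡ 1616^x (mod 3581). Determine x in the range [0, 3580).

577

Baby-step giant-step with m = ceil(sqrt(3580)) = 60.
Baby table (1616^j mod 3581 for j=0..59):
  0:1  1:1616  2:907  3:1083  4:2600  5:1087  6:1902  7:1134
  8:2653  9:791  10:3420  11:1237  12:794  13:1106  14:377  15:462
  16:1744  17:57  18:2587  19:1565  20:854  21:1379  22:1082  23:984
  24:180  25:819  26:2115  27:1566  28:2470  29:2286  30:2165  31:3
  32:1267  33:2721  34:3249  35:638  36:3261  37:2125  38:3402  39:797
  40:2373  41:3098  42:130  43:2382  44:3318  45:1131  46:1386  47:1651
  48:171  49:599  50:1114  51:2562  52:556  53:3246  54:2952  55:540
  56:2457  57:2764  58:1117  59:248
Giant step factor: 1616^(-60) ≡ 2886 (mod 3581).
Scan 128·2886^i mod 3581 for i = 0, 1, …:
  i=0: 128   i=1: 565   i=2: 1235   i=3: 1115
  i=4: 2152   i=5: 1218   i=6: 2187   i=7: 1960
  i=8: 2161   i=9: 2125
Match at i=9, j=37: x = 9·60 + 37 = 577.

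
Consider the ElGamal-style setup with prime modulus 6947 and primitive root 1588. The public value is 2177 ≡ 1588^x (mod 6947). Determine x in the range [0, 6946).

2813

Baby-step giant-step with m = ceil(sqrt(6946)) = 84.
Baby table (1588^j mod 6947 for j=0..83):
  0:1  1:1588  2:6930  3:792  4:289  5:430  6:2034  7:6584
  8:157  9:6171  10:4278  11:6245  12:3691  13:4987  14:6723  15:5532
  16:3808  17:3214  18:4734  19:938  20:2886  21:4895  22:6514  23:149
  24:414  25:4414  26:6856  27:1379  28:1547  29:4345  30:1489  31:2552
  32:2475  33:5245  34:6554  35:1146  36:6681  37:1359  38:4522  39:4685
  40:6490  41:3719  42:822  43:6247  44:6867  45:4953  46:1360  47:6110
  48:4668  49:335  50:4008  51:1252  52:1334  53:6504  54:5110  55:584
  56:3441  57:3966  58:4026  59:2048  60:1028  61:6866  62:3365  63:1377
  64:5318  65:4379  66:6852  67:1974  68:1615  69:1177  70:333  71:832
  72:1286  73:6697  74:5926  75:4250  76:3463  77:4167  78:3652  79:5578
  80:439  81:2432  82:6431  83:338
Giant step factor: 1588^(-84) ≡ 1968 (mod 6947).
Scan 2177·1968^i mod 6947 for i = 0, 1, …:
  i=0: 2177   i=1: 4984   i=2: 6295   i=3: 2059
  i=4: 2011   i=5: 4805   i=6: 1373   i=7: 6628
  i=8: 4385   i=9: 1506     …   i=32: 6903
  i=33: 3719
Match at i=33, j=41: x = 33·84 + 41 = 2813.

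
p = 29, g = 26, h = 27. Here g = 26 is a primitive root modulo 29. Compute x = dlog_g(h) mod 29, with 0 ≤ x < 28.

17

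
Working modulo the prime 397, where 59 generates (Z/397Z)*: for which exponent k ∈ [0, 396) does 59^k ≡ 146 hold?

353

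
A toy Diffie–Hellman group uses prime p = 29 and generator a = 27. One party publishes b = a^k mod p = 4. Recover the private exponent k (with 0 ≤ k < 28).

2

Successive powers of 27 modulo 29:
  27^0=1  27^1=27  27^2=4
So 27^2 ≡ 4 (mod 29), giving k = 2.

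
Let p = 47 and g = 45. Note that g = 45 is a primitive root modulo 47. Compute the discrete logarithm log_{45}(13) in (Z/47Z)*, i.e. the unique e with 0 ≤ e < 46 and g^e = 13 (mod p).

7

Successive powers of 45 modulo 47:
  45^0=1  45^1=45  45^2=4  45^3=39  45^4=16  45^5=15
  45^6=17  45^7=13
So 45^7 ≡ 13 (mod 47), giving e = 7.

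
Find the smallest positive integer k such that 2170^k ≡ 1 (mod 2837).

1418

The order of 2170 must divide p − 1 = 2836 = 2^2 · 709.
Divisors: 1, 2, 4, 709, 1418, 2836.
Check each in increasing order: 2170^1 ≡ 2170;  2170^2 ≡ 2317;  2170^4 ≡ 885;  2170^709 ≡ 2836;  2170^1418 ≡ 1.
Smallest exponent giving 1 is 1418.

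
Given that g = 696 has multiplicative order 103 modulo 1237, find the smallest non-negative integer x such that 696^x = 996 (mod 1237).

Baby-step giant-step with m = ceil(sqrt(103)) = 11.
Baby table (696^j mod 1237 for j=0..10):
  0:1  1:696  2:749  3:527  4:640  5:120  6:641  7:816
  8:153  9:106  10:793
Giant step factor: 696^(-11) ≡ 104 (mod 1237).
Scan 996·104^i mod 1237 for i = 0, 1, …:
  i=0: 996   i=1: 913   i=2: 940   i=3: 37
  i=4: 137   i=5: 641
Match at i=5, j=6: x = 5·11 + 6 = 61.

61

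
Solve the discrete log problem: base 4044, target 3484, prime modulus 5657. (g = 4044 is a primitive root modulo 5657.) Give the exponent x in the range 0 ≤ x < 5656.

4071

Baby-step giant-step with m = ceil(sqrt(5656)) = 76.
Baby table (4044^j mod 5657 for j=0..75):
  0:1  1:4044  2:5206  3:3367  4:5406  5:3216  6:61  7:3433
  8:774  9:1735  10:1660  11:3838  12:3721  13:104  14:1958  15:4009
  16:5091  17:2181  18:701  19:687  20:641  21:1298  22:5073  23:2930
  24:3162  25:2308  26:5159  27:5637  28:3975  29:3363  30:544  31:5020
  32:3564  33:4437  34:4881  35:1491  36:4899  37:742  38:2438  39:4778
  40:3577  41:439  42:4675  43:6  44:1636  45:2951  46:3231  47:4151
  48:2325  49:366  50:3627  51:4644  52:4753  53:4303  54:400  55:5355
  56:624  57:434  58:1426  59:2261  60:1772  61:4206  62:4122  63:3846
  64:2131  65:2153  66:609  67:2001  68:2534  69:2669  70:5537  71:1222
  72:3207  73:3264  74:1835  75:4413
Giant step factor: 4044^(-76) ≡ 4446 (mod 5657).
Scan 3484·4446^i mod 5657 for i = 0, 1, …:
  i=0: 3484   i=1: 998   i=2: 2020   i=3: 3261
  i=4: 5172   i=5: 4664   i=6: 3239   i=7: 3529
  i=8: 3073   i=9: 903     …   i=52: 1336
  i=53: 6
Match at i=53, j=43: x = 53·76 + 43 = 4071.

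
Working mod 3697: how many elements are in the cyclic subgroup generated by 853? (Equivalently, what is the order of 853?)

3696

The order of 853 must divide p − 1 = 3696 = 2^4 · 3 · 7 · 11.
Divisors: 1, 2, 3, 4, 6, 7, 8, 11, 12, 14, 16, 21, 22, 24, 28, 33, 42, 44, 48, 56, 66, 77, 84, 88, 112, 132, 154, 168, 176, 231, 264, 308, 336, 462, 528, 616, 924, 1232, 1848, 3696.
Check each in increasing order: 853^1 ≡ 853;  853^2 ≡ 2997;  853^3 ≡ 1814;  853^4 ≡ 1996;  853^6 ≡ 266;  853^7 ≡ 1381;  853^8 ≡ 2347;  853^11 ≡ 2211;  853^12 ≡ 513;  853^14 ≡ 3206;  853^16 ≡ 3576;  853^21 ≡ 2177;  853^22 ≡ 1087;  853^24 ≡ 682;  853^28 ≡ 776;  853^33 ≡ 307;  853^42 ≡ 3472;  853^44 ≡ 2226;  853^48 ≡ 2999;  853^56 ≡ 3262;  853^66 ≡ 1824;  853^77 ≡ 3134;  853^84 ≡ 2564;  853^88 ≡ 1096;  853^112 ≡ 678;  853^132 ≡ 3373;  853^154 ≡ 2724;  853^168 ≡ 830;  853^176 ≡ 3388;  853^231 ≡ 643;  853^264 ≡ 1460;  853^308 ≡ 297;  853^336 ≡ 1258;  853^462 ≡ 3082;  853^528 ≡ 2128;  853^616 ≡ 3178;  853^924 ≡ 1131;  853^1232 ≡ 3177;  853^1848 ≡ 3696;  853^3696 ≡ 1.
Smallest exponent giving 1 is 3696.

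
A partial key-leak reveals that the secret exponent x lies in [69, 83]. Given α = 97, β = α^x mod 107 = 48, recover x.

70

Compute 97^69 mod 107 = 38, then multiply by 97 repeatedly:
  97^69=38  97^70=48
Found 48 at exponent 70.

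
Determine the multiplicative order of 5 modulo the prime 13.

4

The order of 5 must divide p − 1 = 12 = 2^2 · 3.
Divisors: 1, 2, 3, 4, 6, 12.
Check each in increasing order: 5^1 ≡ 5;  5^2 ≡ 12;  5^3 ≡ 8;  5^4 ≡ 1.
Smallest exponent giving 1 is 4.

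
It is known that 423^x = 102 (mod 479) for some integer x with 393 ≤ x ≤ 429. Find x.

407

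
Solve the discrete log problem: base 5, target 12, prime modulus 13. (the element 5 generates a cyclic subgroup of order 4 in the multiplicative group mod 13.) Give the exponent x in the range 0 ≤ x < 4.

2

Successive powers of 5 modulo 13:
  5^0=1  5^1=5  5^2=12
So 5^2 ≡ 12 (mod 13), giving x = 2.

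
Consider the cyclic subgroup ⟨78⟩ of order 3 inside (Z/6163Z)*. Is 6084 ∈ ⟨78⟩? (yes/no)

yes

⟨78⟩ has order 3; its elements mod 6163 are {1, 78, 6084}.
6084 is in this set.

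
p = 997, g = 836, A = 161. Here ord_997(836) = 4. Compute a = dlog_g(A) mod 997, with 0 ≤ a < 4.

3

Successive powers of 836 modulo 997:
  836^0=1  836^1=836  836^2=996  836^3=161
So 836^3 ≡ 161 (mod 997), giving a = 3.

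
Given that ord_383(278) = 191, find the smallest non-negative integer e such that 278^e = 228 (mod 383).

93

Baby-step giant-step with m = ceil(sqrt(191)) = 14.
Baby table (278^j mod 383 for j=0..13):
  0:1  1:278  2:301  3:184  4:213  5:232  6:152  7:126
  8:175  9:9  10:204  11:28  12:124  13:2
Giant step factor: 278^(-14) ≡ 31 (mod 383).
Scan 228·31^i mod 383 for i = 0, 1, …:
  i=0: 228   i=1: 174   i=2: 32   i=3: 226
  i=4: 112   i=5: 25   i=6: 9
Match at i=6, j=9: e = 6·14 + 9 = 93.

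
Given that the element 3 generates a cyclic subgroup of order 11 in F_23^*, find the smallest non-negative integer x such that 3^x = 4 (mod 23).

Successive powers of 3 modulo 23:
  3^0=1  3^1=3  3^2=9  3^3=4
So 3^3 ≡ 4 (mod 23), giving x = 3.

3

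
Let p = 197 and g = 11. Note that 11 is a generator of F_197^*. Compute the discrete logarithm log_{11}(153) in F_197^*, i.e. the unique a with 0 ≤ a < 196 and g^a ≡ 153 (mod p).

45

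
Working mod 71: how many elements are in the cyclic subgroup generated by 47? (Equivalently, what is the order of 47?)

70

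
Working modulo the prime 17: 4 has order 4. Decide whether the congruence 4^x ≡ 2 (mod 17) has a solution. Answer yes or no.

2 ∈ ⟨4⟩ iff 2^4 ≡ 1 (mod 17), since |⟨4⟩| = 4.
2^4 mod 17 = 16.
Since 16 ≠ 1, 2 does not lie in the subgroup.

no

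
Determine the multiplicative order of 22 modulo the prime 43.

14

The order of 22 must divide p − 1 = 42 = 2 · 3 · 7.
Divisors: 1, 2, 3, 6, 7, 14, 21, 42.
Check each in increasing order: 22^1 ≡ 22;  22^2 ≡ 11;  22^3 ≡ 27;  22^6 ≡ 41;  22^7 ≡ 42;  22^14 ≡ 1.
Smallest exponent giving 1 is 14.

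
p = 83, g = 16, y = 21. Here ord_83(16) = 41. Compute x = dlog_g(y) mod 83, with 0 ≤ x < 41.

20

Successive powers of 16 modulo 83:
  16^0=1  16^1=16  16^2=7  16^3=29  16^4=49  16^5=37
  16^6=11  16^7=10  16^8=77  16^9=70  16^10=41  16^11=75
  16^12=38  16^13=27  16^14=17  16^15=23  16^16=36  16^17=78
  16^18=3  16^19=48  16^20=21
So 16^20 ≡ 21 (mod 83), giving x = 20.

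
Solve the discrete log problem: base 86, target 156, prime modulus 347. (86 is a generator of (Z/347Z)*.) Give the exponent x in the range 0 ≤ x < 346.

Baby-step giant-step with m = ceil(sqrt(346)) = 19.
Baby table (86^j mod 347 for j=0..18):
  0:1  1:86  2:109  3:5  4:83  5:198  6:25  7:68
  8:296  9:125  10:340  11:92  12:278  13:312  14:113  15:2
  16:172  17:218  18:10
Giant step factor: 86^(-19) ≡ 23 (mod 347).
Scan 156·23^i mod 347 for i = 0, 1, …:
  i=0: 156   i=1: 118   i=2: 285   i=3: 309
  i=4: 167   i=5: 24   i=6: 205   i=7: 204
  i=8: 181   i=9: 346     …   i=17: 50
  i=18: 109
Match at i=18, j=2: x = 18·19 + 2 = 344.

344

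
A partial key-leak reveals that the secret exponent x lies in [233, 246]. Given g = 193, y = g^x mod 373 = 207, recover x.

Compute 193^233 mod 373 = 347, then multiply by 193 repeatedly:
  193^233=347  193^234=204  193^235=207
Found 207 at exponent 235.

235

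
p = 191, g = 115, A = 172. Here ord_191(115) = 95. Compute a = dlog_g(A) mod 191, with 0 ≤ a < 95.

79

Baby-step giant-step with m = ceil(sqrt(95)) = 10.
Baby table (115^j mod 191 for j=0..9):
  0:1  1:115  2:46  3:133  4:15  5:6  6:117  7:85
  8:34  9:90
Giant step factor: 115^(-10) ≡ 69 (mod 191).
Scan 172·69^i mod 191 for i = 0, 1, …:
  i=0: 172   i=1: 26   i=2: 75   i=3: 18
  i=4: 96   i=5: 130   i=6: 184   i=7: 90
Match at i=7, j=9: a = 7·10 + 9 = 79.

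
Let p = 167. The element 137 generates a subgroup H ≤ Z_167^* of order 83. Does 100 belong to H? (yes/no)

100 ∈ ⟨137⟩ iff 100^83 ≡ 1 (mod 167), since |⟨137⟩| = 83.
100^83 mod 167 = 1.
Since 1 = 1, 100 lies in the subgroup.

yes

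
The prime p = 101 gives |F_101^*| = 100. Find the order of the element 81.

The order of 81 must divide p − 1 = 100 = 2^2 · 5^2.
Divisors: 1, 2, 4, 5, 10, 20, 25, 50, 100.
Check each in increasing order: 81^1 ≡ 81;  81^2 ≡ 97;  81^4 ≡ 16;  81^5 ≡ 84;  81^10 ≡ 87;  81^20 ≡ 95;  81^25 ≡ 1.
Smallest exponent giving 1 is 25.

25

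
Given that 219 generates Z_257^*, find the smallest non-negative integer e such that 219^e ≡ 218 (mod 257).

119

Baby-step giant-step with m = ceil(sqrt(256)) = 16.
Baby table (219^j mod 257 for j=0..15):
  0:1  1:219  2:159  3:126  4:95  5:245  6:199  7:148
  8:30  9:145  10:144  11:182  12:23  13:154  14:59  15:71
Giant step factor: 219^(-16) ≡ 2 (mod 257).
Scan 218·2^i mod 257 for i = 0, 1, …:
  i=0: 218   i=1: 179   i=2: 101   i=3: 202
  i=4: 147   i=5: 37   i=6: 74   i=7: 148
Match at i=7, j=7: e = 7·16 + 7 = 119.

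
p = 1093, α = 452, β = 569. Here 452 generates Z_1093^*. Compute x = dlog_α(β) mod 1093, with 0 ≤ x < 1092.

Baby-step giant-step with m = ceil(sqrt(1092)) = 34.
Baby table (452^j mod 1093 for j=0..33):
  0:1  1:452  2:1006  3:24  4:1011  5:98  6:576  7:218
  8:166  9:708  10:860  11:705  12:597  13:966  14:525  15:119
  16:231  17:577  18:670  19:79  20:732  21:778  22:803  23:80
  24:91  25:691  26:827  27:1091  28:189  29:174  30:1045  31:164
  32:897  33:1034
Giant step factor: 452^(-34) ≡ 183 (mod 1093).
Scan 569·183^i mod 1093 for i = 0, 1, …:
  i=0: 569   i=1: 292   i=2: 972   i=3: 810
  i=4: 675   i=5: 16   i=6: 742   i=7: 254
  i=8: 576
Match at i=8, j=6: x = 8·34 + 6 = 278.

278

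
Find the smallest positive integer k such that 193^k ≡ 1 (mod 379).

27

The order of 193 must divide p − 1 = 378 = 2 · 3^3 · 7.
Divisors: 1, 2, 3, 6, 7, 9, 14, 18, 21, 27, 42, 54, 63, 126, 189, 378.
Check each in increasing order: 193^1 ≡ 193;  193^2 ≡ 107;  193^3 ≡ 185;  193^6 ≡ 115;  193^7 ≡ 213;  193^9 ≡ 51;  193^14 ≡ 268;  193^18 ≡ 327;  193^21 ≡ 234;  193^27 ≡ 1.
Smallest exponent giving 1 is 27.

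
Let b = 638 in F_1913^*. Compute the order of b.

1912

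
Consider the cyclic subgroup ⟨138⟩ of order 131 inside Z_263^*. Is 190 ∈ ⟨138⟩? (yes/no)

190 ∈ ⟨138⟩ iff 190^131 ≡ 1 (mod 263), since |⟨138⟩| = 131.
190^131 mod 263 = 1.
Since 1 = 1, 190 lies in the subgroup.

yes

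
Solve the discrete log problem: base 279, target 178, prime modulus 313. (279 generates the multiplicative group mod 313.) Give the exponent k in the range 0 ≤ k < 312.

33

Baby-step giant-step with m = ceil(sqrt(312)) = 18.
Baby table (279^j mod 313 for j=0..17):
  0:1  1:279  2:217  3:134  4:139  5:282  6:115  7:159
  8:228  9:73  10:22  11:191  12:79  13:131  14:241  15:257
  16:26  17:55
Giant step factor: 279^(-18) ≡ 274 (mod 313).
Scan 178·274^i mod 313 for i = 0, 1, …:
  i=0: 178   i=1: 257
Match at i=1, j=15: k = 1·18 + 15 = 33.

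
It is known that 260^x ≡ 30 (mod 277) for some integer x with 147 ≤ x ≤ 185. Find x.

156

Compute 260^147 mod 277 = 168, then multiply by 260 repeatedly:
  260^147=168  260^148=191  260^149=77  260^150=76  260^151=93
  260^152=81  260^153=8  260^154=141  260^155=96  260^156=30
Found 30 at exponent 156.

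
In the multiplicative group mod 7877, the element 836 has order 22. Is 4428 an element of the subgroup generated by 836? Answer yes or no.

no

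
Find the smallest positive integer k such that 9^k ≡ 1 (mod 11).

The order of 9 must divide p − 1 = 10 = 2 · 5.
Divisors: 1, 2, 5, 10.
Check each in increasing order: 9^1 ≡ 9;  9^2 ≡ 4;  9^5 ≡ 1.
Smallest exponent giving 1 is 5.

5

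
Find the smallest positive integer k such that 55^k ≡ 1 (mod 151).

75

The order of 55 must divide p − 1 = 150 = 2 · 3 · 5^2.
Divisors: 1, 2, 3, 5, 6, 10, 15, 25, 30, 50, 75, 150.
Check each in increasing order: 55^1 ≡ 55;  55^2 ≡ 5;  55^3 ≡ 124;  55^5 ≡ 16;  55^6 ≡ 125;  55^10 ≡ 105;  55^15 ≡ 19;  55^25 ≡ 32;  55^30 ≡ 59;  55^50 ≡ 118;  55^75 ≡ 1.
Smallest exponent giving 1 is 75.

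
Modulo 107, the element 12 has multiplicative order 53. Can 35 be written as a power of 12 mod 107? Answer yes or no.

yes

35 ∈ ⟨12⟩ iff 35^53 ≡ 1 (mod 107), since |⟨12⟩| = 53.
35^53 mod 107 = 1.
Since 1 = 1, 35 lies in the subgroup.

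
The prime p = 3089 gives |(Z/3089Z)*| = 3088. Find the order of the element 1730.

772

The order of 1730 must divide p − 1 = 3088 = 2^4 · 193.
Divisors: 1, 2, 4, 8, 16, 193, 386, 772, 1544, 3088.
Check each in increasing order: 1730^1 ≡ 1730;  1730^2 ≡ 2748;  1730^4 ≡ 1988;  1730^8 ≡ 1313;  1730^16 ≡ 307;  1730^193 ≡ 2696;  1730^386 ≡ 3088;  1730^772 ≡ 1.
Smallest exponent giving 1 is 772.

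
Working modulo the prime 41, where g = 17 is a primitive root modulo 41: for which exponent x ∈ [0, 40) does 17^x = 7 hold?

Successive powers of 17 modulo 41:
  17^0=1  17^1=17  17^2=2  17^3=34  17^4=4  17^5=27
  17^6=8  17^7=13  17^8=16  17^9=26  17^10=32  17^11=11
  17^12=23  17^13=22  17^14=5  17^15=3  17^16=10  17^17=6
  17^18=20  17^19=12  17^20=40  17^21=24  17^22=39  17^23=7
So 17^23 ≡ 7 (mod 41), giving x = 23.

23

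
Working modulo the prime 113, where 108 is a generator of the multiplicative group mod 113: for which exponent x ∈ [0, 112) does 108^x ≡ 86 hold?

Baby-step giant-step with m = ceil(sqrt(112)) = 11.
Baby table (108^j mod 113 for j=0..10):
  0:1  1:108  2:25  3:101  4:60  5:39  6:31  7:71
  8:97  9:80  10:52
Giant step factor: 108^(-11) ≡ 103 (mod 113).
Scan 86·103^i mod 113 for i = 0, 1, …:
  i=0: 86   i=1: 44   i=2: 12   i=3: 106
  i=4: 70   i=5: 91   i=6: 107   i=7: 60
Match at i=7, j=4: x = 7·11 + 4 = 81.

81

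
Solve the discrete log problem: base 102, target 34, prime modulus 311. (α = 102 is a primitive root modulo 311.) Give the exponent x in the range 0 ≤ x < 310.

209

Baby-step giant-step with m = ceil(sqrt(310)) = 18.
Baby table (102^j mod 311 for j=0..17):
  0:1  1:102  2:141  3:76  4:288  5:142  6:178  7:118
  8:218  9:155  10:260  11:85  12:273  13:167  14:240  15:222
  16:252  17:202
Giant step factor: 102^(-18) ≡ 4 (mod 311).
Scan 34·4^i mod 311 for i = 0, 1, …:
  i=0: 34   i=1: 136   i=2: 233   i=3: 310
  i=4: 307   i=5: 295   i=6: 247   i=7: 55
  i=8: 220   i=9: 258   i=10: 99   i=11: 85
Match at i=11, j=11: x = 11·18 + 11 = 209.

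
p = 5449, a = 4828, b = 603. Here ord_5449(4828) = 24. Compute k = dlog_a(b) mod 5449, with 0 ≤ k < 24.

10

Successive powers of 4828 modulo 5449:
  4828^0=1  4828^1=4828  4828^2=4211  4828^3=489  4828^4=1475  4828^5=4906
  4828^6=4814  4828^7=2007  4828^8=1474  4828^9=78  4828^10=603
So 4828^10 ≡ 603 (mod 5449), giving k = 10.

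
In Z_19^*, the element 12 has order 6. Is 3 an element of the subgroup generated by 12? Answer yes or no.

no

⟨12⟩ has order 6; its elements mod 19 are {1, 7, 8, 11, 12, 18}.
3 is not in this set.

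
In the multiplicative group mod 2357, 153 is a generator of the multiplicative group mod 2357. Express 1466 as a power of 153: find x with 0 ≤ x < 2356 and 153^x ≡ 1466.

1284

Baby-step giant-step with m = ceil(sqrt(2356)) = 49.
Baby table (153^j mod 2357 for j=0..48):
  0:1  1:153  2:2196  3:1294  4:2351  5:1439  6:966  7:1664
  8:36  9:794  10:1275  11:1801  12:2141  13:2307  14:1778  15:979
  16:1296  17:300  18:1117  19:1197  20:1652  21:557  22:369  23:2246
  24:1873  25:1372  26:143  27:666  28:547  29:1196  30:1499  31:718
  32:1432  33:2252  34:434  35:406  36:836  37:630  38:2110  39:2278
  40:2055  41:934  42:1482  43:474  44:1812  45:1467  46:536  47:1870
  48:913
Giant step factor: 153^(-49) ≡ 930 (mod 2357).
Scan 1466·930^i mod 2357 for i = 0, 1, …:
  i=0: 1466   i=1: 1034   i=2: 2321   i=3: 1875
  i=4: 1927   i=5: 790   i=6: 1673   i=7: 270
  i=8: 1258   i=9: 868     …   i=25: 1484
  i=26: 1275
Match at i=26, j=10: x = 26·49 + 10 = 1284.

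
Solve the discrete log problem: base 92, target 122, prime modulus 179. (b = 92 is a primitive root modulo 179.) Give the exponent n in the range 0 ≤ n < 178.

Baby-step giant-step with m = ceil(sqrt(178)) = 14.
Baby table (92^j mod 179 for j=0..13):
  0:1  1:92  2:51  3:38  4:95  5:148  6:12  7:30
  8:75  9:98  10:66  11:165  12:144  13:2
Giant step factor: 92^(-14) ≡ 36 (mod 179).
Scan 122·36^i mod 179 for i = 0, 1, …:
  i=0: 122   i=1: 96   i=2: 55   i=3: 11
  i=4: 38
Match at i=4, j=3: n = 4·14 + 3 = 59.

59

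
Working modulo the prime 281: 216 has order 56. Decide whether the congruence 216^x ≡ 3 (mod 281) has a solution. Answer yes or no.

3 ∈ ⟨216⟩ iff 3^56 ≡ 1 (mod 281), since |⟨216⟩| = 56.
3^56 mod 281 = 86.
Since 86 ≠ 1, 3 does not lie in the subgroup.

no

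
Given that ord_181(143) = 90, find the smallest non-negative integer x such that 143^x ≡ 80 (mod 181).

Baby-step giant-step with m = ceil(sqrt(90)) = 10.
Baby table (143^j mod 181 for j=0..9):
  0:1  1:143  2:177  3:152  4:16  5:116  6:117  7:79
  8:75  9:46
Giant step factor: 143^(-10) ≡ 73 (mod 181).
Scan 80·73^i mod 181 for i = 0, 1, …:
  i=0: 80   i=1: 48   i=2: 65   i=3: 39
  i=4: 132   i=5: 43   i=6: 62   i=7: 1
Match at i=7, j=0: x = 7·10 + 0 = 70.

70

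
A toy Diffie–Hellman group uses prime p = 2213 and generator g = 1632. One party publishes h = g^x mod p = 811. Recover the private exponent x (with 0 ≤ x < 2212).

Baby-step giant-step with m = ceil(sqrt(2212)) = 48.
Baby table (1632^j mod 2213 for j=0..47):
  0:1  1:1632  2:1185  3:1971  4:1183  5:920  6:1026  7:1404
  8:873  9:1777  10:1034  11:1182  12:1501  13:2054  14:1646  15:1903
  16:857  17:8  18:1991  19:628  20:277  21:612  22:721  23:1569
  24:167  25:345  26:938  27:1633  28:604  29:943  30:941  31:2103
  32:1946  33:217  34:64  35:437  36:598  37:3  38:470  39:1342
  40:1487  41:1336  42:547  43:865  44:1999  45:406  46:905  47:889
Giant step factor: 1632^(-48) ≡ 596 (mod 2213).
Scan 811·596^i mod 2213 for i = 0, 1, …:
  i=0: 811   i=1: 922   i=2: 688   i=3: 643
  i=4: 379   i=5: 158   i=6: 1222   i=7: 235
  i=8: 641   i=9: 1400     …   i=37: 610
  i=38: 628
Match at i=38, j=19: x = 38·48 + 19 = 1843.

1843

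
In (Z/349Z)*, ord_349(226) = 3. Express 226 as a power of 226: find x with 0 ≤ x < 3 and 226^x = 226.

1

Successive powers of 226 modulo 349:
  226^0=1  226^1=226
So 226^1 ≡ 226 (mod 349), giving x = 1.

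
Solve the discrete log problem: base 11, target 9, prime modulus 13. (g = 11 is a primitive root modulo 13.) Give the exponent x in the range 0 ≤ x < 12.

Successive powers of 11 modulo 13:
  11^0=1  11^1=11  11^2=4  11^3=5  11^4=3  11^5=7
  11^6=12  11^7=2  11^8=9
So 11^8 ≡ 9 (mod 13), giving x = 8.

8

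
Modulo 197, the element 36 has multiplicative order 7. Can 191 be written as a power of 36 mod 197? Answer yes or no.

⟨36⟩ has order 7; its elements mod 197 are {1, 36, 104, 114, 164, 178, 191}.
191 is in this set.

yes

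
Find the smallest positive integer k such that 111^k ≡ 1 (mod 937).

The order of 111 must divide p − 1 = 936 = 2^3 · 3^2 · 13.
Divisors: 1, 2, 3, 4, 6, 8, 9, 12, 13, 18, 24, 26, 36, 39, 52, 72, 78, 104, 117, 156, 234, 312, 468, 936.
Check each in increasing order: 111^1 ≡ 111;  111^2 ≡ 140;  111^3 ≡ 548;  111^4 ≡ 860;  111^6 ≡ 464;  111^8 ≡ 307;  111^9 ≡ 345;  111^12 ≡ 723;  111^13 ≡ 608;  111^18 ≡ 26;  111^24 ≡ 820;  111^26 ≡ 486;  111^36 ≡ 676;  111^39 ≡ 333;  111^52 ≡ 72;  111^72 ≡ 657;  111^78 ≡ 323;  111^104 ≡ 499;  111^117 ≡ 741;  111^156 ≡ 322;  111^234 ≡ 936;  111^312 ≡ 614;  111^468 ≡ 1.
Smallest exponent giving 1 is 468.

468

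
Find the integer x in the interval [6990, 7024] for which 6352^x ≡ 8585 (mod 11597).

Compute 6352^6990 mod 11597 = 6850, then multiply by 6352 repeatedly:
  6352^6990=6850  6352^6991=10853  6352^6992=5688  6352^6993=5521  6352^6994=64
  6352^6995=633  6352^6996=8254  6352^6997=10968  6352^6998=5557  6352^6999=8393
  6352^7000=927  6352^7001=8625  6352^7002=1772  6352^7003=6654  6352^7004=6740
  6352^7005=7953  6352^7006=924  6352^7007=1166  6352^7008=7546  6352^7009=1791
  6352^7010=11372  6352^7011=8828  6352^7012=3961  6352^7013=6379  6352^7014=11087
  6352^7015=7640  6352^7016=7432  6352^7017=8274  6352^7018=10441  6352^7019=9586
  6352^7020=6022  6352^7021=4838  6352^7022=10523  6352^7023=8585
Found 8585 at exponent 7023.

7023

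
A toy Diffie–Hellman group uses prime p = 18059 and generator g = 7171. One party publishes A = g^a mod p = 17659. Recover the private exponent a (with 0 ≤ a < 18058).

Baby-step giant-step with m = ceil(sqrt(18058)) = 135.
Baby table (7171^j mod 18059 for j=0..134):
  0:1  1:7171  2:9268  3:3708  4:7220  5:17526  6:6365  7:8322
  8:10126  9:16366  10:13204  11:2547  12:6888  13:2483  14:17478  15:5278
  16:14933  17:12732  18:12927  19:2670  20:4030  21:4730  22:4028  23:8447
  24:3551  25:1031  26:7170  27:2097  28:12499  29:3512  30:10306  31:6898
  32:1957  33:1804  34:6240  35:14897  36:7402  37:4341  38:13654  39:14995
  40:5859  41:9655  42:15858  43:195  44:7802  45:1360  46:700  47:17357
  48:4419  49:13163  50:15539  51:6139  52:12986  53:10402  54:9072  55:6794
  56:14651  57:13118  58:17906  59:4436  60:8657  61:10564  62:14998  63:9313
  64:1341  65:8923  66:3796  67:6203  68:2396  69:7607  70:11617  71:17399
  72:16657  73:5121  74:8744  75:2376  76:8659  77:6847  78:15475  79:16729
  80:15781  81:7857  82:16526  83:4788  84:4589  85:4221  86:1907  87:4434
  88:12374  89:10087  90:7582  91:12932  92:2407  93:14252  94:5211  95:4010
  96:5782  97:17317  98:6523  99:3623  100:11691  101:6283  102:16247  103:8628
  104:1254  105:17111  106:10135  107:8669  108:6321  109:17860  110:17691  111:15745
  112:2527  113:7940  114:15772  115:15554  116:5350  117:7534  118:11845  119:9018
  120:16858  121:1772  122:11535  123:7265  124:15159  125:8068  126:12651  127:9964
  128:10440  129:10685  130:15857  131:11083  132:16593  133:15711  134:11539
Giant step factor: 7171^(-135) ≡ 748 (mod 18059).
Scan 17659·748^i mod 18059 for i = 0, 1, …:
  i=0: 17659   i=1: 7803   i=2: 3587   i=3: 10344
  i=4: 8060   i=5: 15233   i=6: 17114   i=7: 15500
  i=8: 122   i=9: 961     …   i=83: 11844
  i=84: 10402
Match at i=84, j=53: a = 84·135 + 53 = 11393.

11393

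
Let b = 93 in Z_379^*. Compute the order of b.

21

The order of 93 must divide p − 1 = 378 = 2 · 3^3 · 7.
Divisors: 1, 2, 3, 6, 7, 9, 14, 18, 21, 27, 42, 54, 63, 126, 189, 378.
Check each in increasing order: 93^1 ≡ 93;  93^2 ≡ 311;  93^3 ≡ 119;  93^6 ≡ 138;  93^7 ≡ 327;  93^9 ≡ 125;  93^14 ≡ 51;  93^18 ≡ 86;  93^21 ≡ 1.
Smallest exponent giving 1 is 21.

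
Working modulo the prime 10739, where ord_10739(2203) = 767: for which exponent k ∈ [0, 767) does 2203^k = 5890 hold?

359

Baby-step giant-step with m = ceil(sqrt(767)) = 28.
Baby table (2203^j mod 10739 for j=0..27):
  0:1  1:2203  2:9920  3:10634  4:4943  5:83  6:286  7:7196
  8:2024  9:2187  10:6889  11:2260  12:6623  13:6907  14:9697  15:2620
  16:5017  17:2020  18:4114  19:10165  20:2680  21:8329  22:6575  23:8553
  24:6053  25:7660  26:4011  27:8775
Giant step factor: 2203^(-28) ≡ 8028 (mod 10739).
Scan 5890·8028^i mod 10739 for i = 0, 1, …:
  i=0: 5890   i=1: 1103   i=2: 5948   i=3: 4950
  i=4: 4300   i=5: 5254   i=6: 7059   i=7: 10688
  i=8: 9393   i=9: 8485   i=10: 103   i=11: 10720
  i=12: 8553
Match at i=12, j=23: k = 12·28 + 23 = 359.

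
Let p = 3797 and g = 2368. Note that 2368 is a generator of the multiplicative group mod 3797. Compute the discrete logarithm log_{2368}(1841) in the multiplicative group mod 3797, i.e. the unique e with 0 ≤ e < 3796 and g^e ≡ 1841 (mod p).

422

Baby-step giant-step with m = ceil(sqrt(3796)) = 62.
Baby table (2368^j mod 3797 for j=0..61):
  0:1  1:2368  2:3052  3:1445  4:663  5:1823  6:3472  7:1191
  8:2914  9:1203  10:954  11:3654  12:3106  13:219  14:2200  15:116
  16:1304  17:911  18:552  19:968  20:2633  21:270  22:1464  23:91
  24:2856  25:551  26:2397  27:3378  28:2622  29:801  30:2065  31:3181
  32:3157  33:3280  34:2175  35:1668  36:944  37:2756  38:2962  39:957
  40:3164  41:871  42:757  43:392  44:1788  45:329  46:687  47:1700
  48:780  49:1698  50:3638  51:3188  52:748  53:1862  54:899  55:2512
  56:2314  57:481  58:3705  59:2370  60:194  61:3752
Giant step factor: 2368^(-62) ≡ 887 (mod 3797).
Scan 1841·887^i mod 3797 for i = 0, 1, …:
  i=0: 1841   i=1: 257   i=2: 139   i=3: 1789
  i=4: 3494   i=5: 826   i=6: 3638
Match at i=6, j=50: e = 6·62 + 50 = 422.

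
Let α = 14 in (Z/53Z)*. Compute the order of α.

52

The order of 14 must divide p − 1 = 52 = 2^2 · 13.
Divisors: 1, 2, 4, 13, 26, 52.
Check each in increasing order: 14^1 ≡ 14;  14^2 ≡ 37;  14^4 ≡ 44;  14^13 ≡ 23;  14^26 ≡ 52;  14^52 ≡ 1.
Smallest exponent giving 1 is 52.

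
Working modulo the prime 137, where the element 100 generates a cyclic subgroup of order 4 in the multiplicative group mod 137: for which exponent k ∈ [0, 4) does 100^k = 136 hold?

Successive powers of 100 modulo 137:
  100^0=1  100^1=100  100^2=136
So 100^2 ≡ 136 (mod 137), giving k = 2.

2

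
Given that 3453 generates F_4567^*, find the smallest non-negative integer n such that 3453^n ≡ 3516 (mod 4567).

Baby-step giant-step with m = ceil(sqrt(4566)) = 68.
Baby table (3453^j mod 4567 for j=0..67):
  0:1  1:3453  2:3339  3:2459  4:874  5:3702  6:4540  7:2676
  8:1187  9:2112  10:3804  11:520  12:729  13:820  14:4487  15:2347
  16:2333  17:4228  18:3152  19:695  20:2160  21:569  22:947  23:19
  24:1669  25:4070  26:1051  27:2905  28:1833  29:4054  30:607  31:4285
  32:3592  33:3771  34:746  35:150  36:1879  37:3047  38:3490  39:3224
  40:2693  41:517  42:4071  43:4504  44:1677  45:4292  46:361  47:4309
  48:4258  49:1701  50:391  51:2858  52:3954  53:2399  54:3776  55:4310
  56:3144  57:473  58:2850  59:3732  60:3089  61:2372  62:1885  63:930
  64:689  65:4277  66:3370  67:4461
Giant step factor: 3453^(-68) ≡ 3630 (mod 4567).
Scan 3516·3630^i mod 4567 for i = 0, 1, …:
  i=0: 3516   i=1: 2882   i=2: 3230   i=3: 1411
  i=4: 2323   i=5: 1808   i=6: 261   i=7: 2061
  i=8: 684   i=9: 3039     …   i=32: 3573
  i=33: 4277
Match at i=33, j=65: n = 33·68 + 65 = 2309.

2309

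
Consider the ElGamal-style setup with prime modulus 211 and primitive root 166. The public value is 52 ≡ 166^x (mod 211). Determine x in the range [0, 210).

Baby-step giant-step with m = ceil(sqrt(210)) = 15.
Baby table (166^j mod 211 for j=0..14):
  0:1  1:166  2:126  3:27  4:51  5:26  6:96  7:111
  8:69  9:60  10:43  11:175  12:143  13:106  14:83
Giant step factor: 166^(-15) ≡ 67 (mod 211).
Scan 52·67^i mod 211 for i = 0, 1, …:
  i=0: 52   i=1: 108   i=2: 62   i=3: 145
  i=4: 9   i=5: 181   i=6: 100   i=7: 159
  i=8: 103   i=9: 149   i=10: 66   i=11: 202
  i=12: 30   i=13: 111
Match at i=13, j=7: x = 13·15 + 7 = 202.

202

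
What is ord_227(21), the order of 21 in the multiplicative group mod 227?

113

The order of 21 must divide p − 1 = 226 = 2 · 113.
Divisors: 1, 2, 113, 226.
Check each in increasing order: 21^1 ≡ 21;  21^2 ≡ 214;  21^113 ≡ 1.
Smallest exponent giving 1 is 113.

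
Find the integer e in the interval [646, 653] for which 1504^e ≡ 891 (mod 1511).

649

Compute 1504^646 mod 1511 = 667, then multiply by 1504 repeatedly:
  1504^646=667  1504^647=1375  1504^648=952  1504^649=891
Found 891 at exponent 649.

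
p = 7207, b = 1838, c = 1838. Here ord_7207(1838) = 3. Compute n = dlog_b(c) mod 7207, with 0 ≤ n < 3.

Successive powers of 1838 modulo 7207:
  1838^0=1  1838^1=1838
So 1838^1 ≡ 1838 (mod 7207), giving n = 1.

1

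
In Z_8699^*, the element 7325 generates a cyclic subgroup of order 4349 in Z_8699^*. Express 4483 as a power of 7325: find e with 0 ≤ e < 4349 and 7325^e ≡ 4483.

Baby-step giant-step with m = ceil(sqrt(4349)) = 66.
Baby table (7325^j mod 8699 for j=0..65):
  0:1  1:7325  2:193  3:4487  4:2453  5:4790  6:3683  7:2376
  8:6200  9:6220  10:4837  11:8697  12:2748  13:8313  14:8424  15:3793
  16:7818  17:1333  18:3947  19:4998  20:4958  21:7724  22:4  23:3203
  24:772  25:550  26:1113  27:1762  28:6033  29:805  30:7402  31:7482
  32:1950  33:8691  34:2293  35:7155  36:7599  37:6473  38:5175  39:5332
  40:7089  41:2594  42:2434  43:4799  44:16  45:4113  46:3088  47:2200
  48:4452  49:7048  50:6734  51:3220  52:3511  53:3831  54:7800  55:8667
  56:473  57:2523  58:4299  59:8494  60:3302  61:3930  62:2259  63:1677
  64:1037  65:1798
Giant step factor: 7325^(-66) ≡ 1767 (mod 8699).
Scan 4483·1767^i mod 8699 for i = 0, 1, …:
  i=0: 4483   i=1: 5371   i=2: 8647   i=3: 3805
  i=4: 7807   i=5: 7054   i=6: 7450   i=7: 2563
  i=8: 5341   i=9: 7831     …   i=21: 8025
  i=22: 805
Match at i=22, j=29: e = 22·66 + 29 = 1481.

1481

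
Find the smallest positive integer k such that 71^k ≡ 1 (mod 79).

26

The order of 71 must divide p − 1 = 78 = 2 · 3 · 13.
Divisors: 1, 2, 3, 6, 13, 26, 39, 78.
Check each in increasing order: 71^1 ≡ 71;  71^2 ≡ 64;  71^3 ≡ 41;  71^6 ≡ 22;  71^13 ≡ 78;  71^26 ≡ 1.
Smallest exponent giving 1 is 26.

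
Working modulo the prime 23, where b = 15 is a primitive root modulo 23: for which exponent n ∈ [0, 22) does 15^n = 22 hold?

Successive powers of 15 modulo 23:
  15^0=1  15^1=15  15^2=18  15^3=17  15^4=2  15^5=7
  15^6=13  15^7=11  15^8=4  15^9=14  15^10=3  15^11=22
So 15^11 ≡ 22 (mod 23), giving n = 11.

11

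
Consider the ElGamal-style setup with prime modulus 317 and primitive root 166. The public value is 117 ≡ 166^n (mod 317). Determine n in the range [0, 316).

289

Baby-step giant-step with m = ceil(sqrt(316)) = 18.
Baby table (166^j mod 317 for j=0..17):
  0:1  1:166  2:294  3:303  4:212  5:5  6:196  7:202
  8:247  9:109  10:25  11:29  12:59  13:284  14:228  15:125
  16:145  17:295
Giant step factor: 166^(-18) ≡ 73 (mod 317).
Scan 117·73^i mod 317 for i = 0, 1, …:
  i=0: 117   i=1: 299   i=2: 271   i=3: 129
  i=4: 224   i=5: 185   i=6: 191   i=7: 312
  i=8: 269   i=9: 300     …   i=15: 189
  i=16: 166
Match at i=16, j=1: n = 16·18 + 1 = 289.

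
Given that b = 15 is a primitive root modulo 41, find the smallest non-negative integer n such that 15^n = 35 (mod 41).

33

Successive powers of 15 modulo 41:
  15^0=1  15^1=15  15^2=20  15^3=13  15^4=31  15^5=14
  15^6=5  15^7=34  15^8=18  15^9=24  15^10=32  15^11=29
  15^12=25  15^13=6  15^14=8  15^15=38  15^16=37  15^17=22
  15^18=2  15^19=30  15^20=40  15^21=26  15^22=21  15^23=28
  15^24=10  15^25=27  15^26=36  15^27=7  15^28=23  15^29=17
  15^30=9  15^31=12  15^32=16  15^33=35
So 15^33 ≡ 35 (mod 41), giving n = 33.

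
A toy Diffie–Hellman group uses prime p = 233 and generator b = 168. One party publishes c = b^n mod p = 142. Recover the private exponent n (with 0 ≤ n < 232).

8

Successive powers of 168 modulo 233:
  168^0=1  168^1=168  168^2=31  168^3=82  168^4=29  168^5=212
  168^6=200  168^7=48  168^8=142
So 168^8 ≡ 142 (mod 233), giving n = 8.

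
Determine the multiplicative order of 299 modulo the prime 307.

The order of 299 must divide p − 1 = 306 = 2 · 3^2 · 17.
Divisors: 1, 2, 3, 6, 9, 17, 18, 34, 51, 102, 153, 306.
Check each in increasing order: 299^1 ≡ 299;  299^2 ≡ 64;  299^3 ≡ 102;  299^6 ≡ 273;  299^9 ≡ 216;  299^17 ≡ 1.
Smallest exponent giving 1 is 17.

17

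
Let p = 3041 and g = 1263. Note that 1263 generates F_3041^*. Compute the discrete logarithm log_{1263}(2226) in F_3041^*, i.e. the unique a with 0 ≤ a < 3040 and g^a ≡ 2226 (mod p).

1697

Baby-step giant-step with m = ceil(sqrt(3040)) = 56.
Baby table (1263^j mod 3041 for j=0..55):
  0:1  1:1263  2:1685  3:2496  4:1972  5:57  6:2048  7:1774
  8:2386  9:2928  10:208  11:1178  12:765  13:2198  14:2682  15:2733
  16:244  17:1031  18:605  19:824  20:690  21:1744  22:988  23:1034
  24:1353  25:2838  26:2096  27:1578  28:1159  29:1096  30:593  31:873
  32:1757  33:2202  34:1652  35:350  36:1105  37:2837  38:833  39:2934
  40:1704  41:2165  42:536  43:1866  44:3024  45:2857  46:1765  47:142
  48:2968  49:2072  50:1676  51:252  52:2012  53:1921  54:2546  55:1261
Giant step factor: 1263^(-56) ≡ 2542 (mod 3041).
Scan 2226·2542^i mod 3041 for i = 0, 1, …:
  i=0: 2226   i=1: 2232   i=2: 2279   i=3: 113
  i=4: 1392   i=5: 1781   i=6: 2294   i=7: 1751
  i=8: 2059   i=9: 417     …   i=29: 2655
  i=30: 1031
Match at i=30, j=17: a = 30·56 + 17 = 1697.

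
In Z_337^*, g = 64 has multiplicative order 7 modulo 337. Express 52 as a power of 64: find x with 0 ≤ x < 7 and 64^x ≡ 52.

Successive powers of 64 modulo 337:
  64^0=1  64^1=64  64^2=52
So 64^2 ≡ 52 (mod 337), giving x = 2.

2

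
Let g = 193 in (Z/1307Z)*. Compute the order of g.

1306

The order of 193 must divide p − 1 = 1306 = 2 · 653.
Divisors: 1, 2, 653, 1306.
Check each in increasing order: 193^1 ≡ 193;  193^2 ≡ 653;  193^653 ≡ 1306;  193^1306 ≡ 1.
Smallest exponent giving 1 is 1306.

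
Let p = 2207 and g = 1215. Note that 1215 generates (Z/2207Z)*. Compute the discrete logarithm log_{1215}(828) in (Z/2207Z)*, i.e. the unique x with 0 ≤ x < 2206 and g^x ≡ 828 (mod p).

1844

Baby-step giant-step with m = ceil(sqrt(2206)) = 47.
Baby table (1215^j mod 2207 for j=0..46):
  0:1  1:1215  2:1949  3:2131  4:354  5:1952  6:1362  7:1787
  8:1724  9:217  10:1022  11:1396  12:1164  13:1780  14:2047  15:2023
  16:1554  17:1125  18:742  19:1074  20:573  21:990  22:35  23:592
  24:2005  25:1754  26:1355  27:2110  28:1323  29:749  30:751  31:974
  32:458  33:306  34:1014  35:504  36:1021  37:181  38:1422  39:1856
  40:1693  41:71  42:192  43:1545  44:1225  45:857  46:1758
Giant step factor: 1215^(-47) ≡ 212 (mod 2207).
Scan 828·212^i mod 2207 for i = 0, 1, …:
  i=0: 828   i=1: 1183   i=2: 1405   i=3: 2122
  i=4: 1843   i=5: 77   i=6: 875   i=7: 112
  i=8: 1674   i=9: 1768     …   i=38: 423
  i=39: 1396
Match at i=39, j=11: x = 39·47 + 11 = 1844.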